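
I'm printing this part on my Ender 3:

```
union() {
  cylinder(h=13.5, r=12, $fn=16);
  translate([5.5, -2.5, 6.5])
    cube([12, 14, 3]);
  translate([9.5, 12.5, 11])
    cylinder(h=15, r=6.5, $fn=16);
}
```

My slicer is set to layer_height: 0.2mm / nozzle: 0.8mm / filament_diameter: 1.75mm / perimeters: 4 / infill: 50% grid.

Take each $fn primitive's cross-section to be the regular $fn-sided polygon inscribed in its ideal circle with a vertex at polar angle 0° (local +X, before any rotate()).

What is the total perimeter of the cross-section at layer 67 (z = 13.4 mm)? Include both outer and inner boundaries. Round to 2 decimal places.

At z = 13.4 mm: the r=12 cylinder gives a regular 16-gon of circumradius 12 (constant along its height) (perimeter = 2·16·12.000·sin(180°/16) = 74.91 mm); the cube at (5.5, -2.5) is not intersected at this z (z outside [6.5, 9.5]); the r=6.5 cylinder at (9.5, 12.5) contributes a regular 16-gon of circumradius 6.5 (perimeter = 2·16·6.500·sin(180°/16) = 40.58 mm); Taking the union: the regions partially overlap (shared area 15.33 mm²), so the edge portions inside another operand are dropped and the merged outline is re-measured after clipping — boundary = 97.01 mm. Overall, the cross-section is a single solid region. Total boundary length (outer) = 97.01 mm.

97.01 mm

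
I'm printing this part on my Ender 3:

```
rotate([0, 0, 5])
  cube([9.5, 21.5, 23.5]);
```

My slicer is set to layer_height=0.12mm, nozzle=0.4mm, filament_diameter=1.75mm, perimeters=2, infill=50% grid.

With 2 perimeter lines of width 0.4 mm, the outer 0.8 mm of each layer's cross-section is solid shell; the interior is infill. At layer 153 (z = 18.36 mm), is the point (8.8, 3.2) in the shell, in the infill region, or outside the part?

shell

At z = 18.36 mm: the 9.5×21.5 cube contributes its full rectangle; (rotated 5° about Z; rotation is an isometry so areas/perimeters/island counts are preserved). Overall, the cross-section is a single solid region. Undo the 5° rotation: the query point maps to (9.045, 2.421) in the un-rotated model frame. The nearest boundary edge runs (9.50, 0.00)→(9.50, 21.50); distance from the point to it = 0.45 mm. The point is inside the cross-section, 0.45 mm from the nearest boundary — within the 0.8 mm shell band (2 × 0.4).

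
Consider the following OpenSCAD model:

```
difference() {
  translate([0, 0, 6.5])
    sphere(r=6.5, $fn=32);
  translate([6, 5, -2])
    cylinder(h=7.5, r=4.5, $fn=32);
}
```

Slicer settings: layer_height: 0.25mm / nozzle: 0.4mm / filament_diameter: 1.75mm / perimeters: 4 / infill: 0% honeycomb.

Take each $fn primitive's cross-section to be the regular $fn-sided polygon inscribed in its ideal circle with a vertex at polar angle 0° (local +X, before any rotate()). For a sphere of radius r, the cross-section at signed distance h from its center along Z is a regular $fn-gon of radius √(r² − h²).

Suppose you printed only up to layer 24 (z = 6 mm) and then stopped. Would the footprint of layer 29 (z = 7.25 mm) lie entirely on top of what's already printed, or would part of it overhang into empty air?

entirely on top

Compare the two slices. At z = 6: the sphere: section is a regular 32-gon, circumradius = √(r²−h²) = √(6.5²−0.5²) = 6.481 (area = (32/2)·6.481²·sin(360°/32) = 131.10 mm²); the cylinder at (6, 5) is not intersected at this z (z outside [-2, 5.5]); Subtracting the remaining from the first: none of the subtracted shapes is present at this height, so the r=6.5 sphere is unchanged — area = 131.10 mm². At z = 7.25: the sphere: section is a regular 32-gon, circumradius = √(r²−h²) = √(6.5²−0.75²) = 6.457 (area = (32/2)·6.457²·sin(360°/32) = 130.13 mm²); the cylinder at (6, 5) is absent (z outside [-2, 5.5]); Subtracting the remaining from the first: none of the subtracted shapes is present at this height, so the r=6.5 sphere is unchanged — area = 130.13 mm². Checking containment: the cross-section at z = 7.25 is a subset of the cross-section at z = 6.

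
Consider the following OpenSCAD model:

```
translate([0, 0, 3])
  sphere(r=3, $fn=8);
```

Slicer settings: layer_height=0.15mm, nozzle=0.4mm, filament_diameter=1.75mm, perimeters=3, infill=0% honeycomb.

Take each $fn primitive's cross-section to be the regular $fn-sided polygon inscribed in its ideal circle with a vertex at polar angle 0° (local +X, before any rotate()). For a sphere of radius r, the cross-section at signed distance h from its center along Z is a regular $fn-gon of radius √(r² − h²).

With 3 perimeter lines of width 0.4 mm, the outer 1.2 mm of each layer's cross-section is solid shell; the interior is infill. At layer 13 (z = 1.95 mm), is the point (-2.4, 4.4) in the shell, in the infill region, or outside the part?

At z = 1.95 mm: the r=3 sphere contributes a regular 8-gon of circumradius √(3²−1.05²) = 2.810. Overall, the cross-section is a single solid region. The nearest boundary edge runs (0.00, 2.81)→(-1.99, 1.99); distance from the point to it = 2.39 mm. The point is not inside any of the regions above, so it lies outside the cross-section (2.39 mm from the nearest boundary).

outside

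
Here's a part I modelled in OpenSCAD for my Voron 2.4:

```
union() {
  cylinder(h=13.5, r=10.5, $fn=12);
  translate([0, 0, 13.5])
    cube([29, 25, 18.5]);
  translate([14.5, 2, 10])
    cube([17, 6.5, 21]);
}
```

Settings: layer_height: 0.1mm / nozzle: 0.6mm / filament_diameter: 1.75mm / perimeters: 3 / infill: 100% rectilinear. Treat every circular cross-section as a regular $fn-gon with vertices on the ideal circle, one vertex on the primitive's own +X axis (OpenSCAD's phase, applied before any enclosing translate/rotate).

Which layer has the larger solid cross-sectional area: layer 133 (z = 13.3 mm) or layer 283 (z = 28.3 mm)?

Layer 133 (z = 13.3): the cylinder: section is a regular 12-gon, circumradius r=10.5 (area = (12/2)·10.500²·sin(360°/12) = 330.75 mm²); the cube is absent (z outside [13.5, 32]); the cube at (14.5, 2) is present — its section is the full 17×6.5 rectangle (area 110.50 mm²); Merging all regions: the 2 present regions are separate (no shared area or edge), so areas and boundary lengths simply add and each stays a separate island — area = 441.25 mm². So its area = 441.25 mm². Layer 283 (z = 28.3): the cylinder does not reach this height (z outside [0, 13.5]); the 29×25 cube contributes its full rectangle (area 725.00 mm²); the 17×6.5 cube at (14.5, 2) contributes its full rectangle (area 110.50 mm²); Merging all regions: the regions partially overlap — summed areas 835.50 mm² minus the doubly-counted overlap 94.25 mm² gives 741.25 mm² — area = 741.25 mm². So its area = 741.25 mm². Layer 283 is larger (741.25 vs 441.25 mm²).

layer 283 (z = 28.3 mm)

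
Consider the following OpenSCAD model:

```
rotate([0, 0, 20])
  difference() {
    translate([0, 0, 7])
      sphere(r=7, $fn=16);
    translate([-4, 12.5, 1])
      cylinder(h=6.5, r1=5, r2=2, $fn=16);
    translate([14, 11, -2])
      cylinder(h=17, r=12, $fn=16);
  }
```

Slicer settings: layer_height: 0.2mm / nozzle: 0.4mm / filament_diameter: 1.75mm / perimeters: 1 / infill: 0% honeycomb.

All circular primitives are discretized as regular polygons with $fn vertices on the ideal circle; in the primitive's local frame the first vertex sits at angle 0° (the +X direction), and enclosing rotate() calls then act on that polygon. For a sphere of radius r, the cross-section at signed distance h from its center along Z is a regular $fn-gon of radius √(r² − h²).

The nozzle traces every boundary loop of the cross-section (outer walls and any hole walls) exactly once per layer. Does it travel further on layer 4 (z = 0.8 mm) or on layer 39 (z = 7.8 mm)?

layer 39 (z = 7.8 mm)

Layer 4 (z = 0.8): the r=7 sphere contributes a regular 16-gon of circumradius √(7²−6.2²) = 3.250 (perimeter = 2·16·3.250·sin(180°/16) = 20.29 mm); the cone at (-4, 12.5) is not intersected at this z (z outside [1, 7.5]); the r=12 cylinder at (14, 11) gives a regular 16-gon of circumradius 12 (constant along its height) (perimeter = 2·16·12.000·sin(180°/16) = 74.91 mm); Subtracting the remaining from the first: starting from the r=7 sphere, the r=12 cylinder at (14, 11) misses the remaining region (no effect) — boundary = 20.29 mm; (whole slice rotated 20° about Z — lengths, areas and connectivity unchanged). So its perimeter = 20.29 mm. Layer 39 (z = 7.8): the r=7 sphere contributes a regular 16-gon of circumradius √(7²−0.8²) = 6.954 (perimeter = 2·16·6.954·sin(180°/16) = 43.41 mm); the cone at (-4, 12.5) is absent (z outside [1, 7.5]); the r=12 cylinder at (14, 11) contributes a regular 16-gon of circumradius 12 (perimeter = 2·16·12.000·sin(180°/16) = 74.91 mm); Taking the first minus the rest: starting from the r=7 sphere, the r=12 cylinder at (14, 11) partially overlaps it — only the 3.37 mm² overlap (of its 440.85 mm²) is removed, clipping the outline — boundary = 43.28 mm; (rotated 20° about Z; rotation is an isometry so areas/perimeters/island counts are preserved). So its perimeter = 43.28 mm. Layer 39 is larger (43.28 vs 20.29 mm).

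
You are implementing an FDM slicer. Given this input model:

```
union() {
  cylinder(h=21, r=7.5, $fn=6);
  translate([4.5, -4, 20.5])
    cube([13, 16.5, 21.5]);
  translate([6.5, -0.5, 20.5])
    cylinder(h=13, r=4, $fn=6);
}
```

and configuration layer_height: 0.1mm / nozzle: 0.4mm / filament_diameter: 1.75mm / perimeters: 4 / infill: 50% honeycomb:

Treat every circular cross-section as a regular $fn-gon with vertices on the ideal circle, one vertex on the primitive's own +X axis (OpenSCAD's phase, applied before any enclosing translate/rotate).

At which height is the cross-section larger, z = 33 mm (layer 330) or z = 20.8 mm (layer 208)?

Layer 330 (z = 33): the cylinder is absent (z outside [0, 21]); the 13×16.5 cube at (4.5, -4) contributes its full rectangle (area 214.50 mm²); the cylinder at (6.5, -0.5): section is a regular 6-gon, circumradius r=4 (area = (6/2)·4.000²·sin(360°/6) = 41.57 mm²); Taking the union: the regions partially overlap — summed areas 256.07 mm² minus the doubly-counted overlap 34.64 mm² gives 221.43 mm² — area = 221.43 mm². So its area = 221.43 mm². Layer 208 (z = 20.8): the r=7.5 cylinder contributes a regular 6-gon of circumradius 7.5 (area = (6/2)·7.500²·sin(360°/6) = 146.14 mm²); the cube at (4.5, -4) is present — its section is the full 13×16.5 rectangle (area 214.50 mm²); the r=4 cylinder at (6.5, -0.5) contributes a regular 6-gon of circumradius 4 (area = (6/2)·4.000²·sin(360°/6) = 41.57 mm²); Combining (union): the regions partially overlap — summed areas 402.21 mm² minus the doubly-counted overlap 56.74 mm² gives 345.47 mm² — area = 345.47 mm². So its area = 345.47 mm². Layer 208 is larger (345.47 vs 221.43 mm²).

layer 208 (z = 20.8 mm)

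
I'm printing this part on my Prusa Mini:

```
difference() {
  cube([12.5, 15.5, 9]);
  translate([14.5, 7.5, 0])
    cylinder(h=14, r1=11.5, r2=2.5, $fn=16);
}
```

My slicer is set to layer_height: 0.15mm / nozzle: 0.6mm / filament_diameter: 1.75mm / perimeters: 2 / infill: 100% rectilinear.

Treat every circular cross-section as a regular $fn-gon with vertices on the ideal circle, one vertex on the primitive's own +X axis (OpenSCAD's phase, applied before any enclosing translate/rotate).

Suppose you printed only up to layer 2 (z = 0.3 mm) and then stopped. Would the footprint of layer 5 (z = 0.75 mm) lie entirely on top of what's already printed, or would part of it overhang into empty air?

Compare the two slices. At z = 0.3: the cube (footprint 12.5×15.5) is included at this height (area 193.75 mm²); the cone at (14.5, 7.5): at t=0.021 of its height the radius interpolates to r₁+(r₂−r₁)t = 11.307, giving a regular 16-gon of that circumradius (area = (16/2)·11.307²·sin(360°/16) = 391.41 mm²); After the difference (first − rest): starting from the 12.5×15.5 cube (193.75 mm²), the cone at (14.5, 7.5) partially overlaps it — only the 126.77 mm² overlap (of its 391.41 mm²) is removed, clipping the outline — area = 66.98 mm². At z = 0.75: the 12.5×15.5 cube contributes its full rectangle (area 193.75 mm²); the cone at (14.5, 7.5): at t=0.054 of its height the radius interpolates to r₁+(r₂−r₁)t = 11.018, giving a regular 16-gon of that circumradius (area = (16/2)·11.018²·sin(360°/16) = 371.64 mm²); Taking the first minus the rest: starting from the 12.5×15.5 cube (193.75 mm²), the cone at (14.5, 7.5) partially overlaps it — only the 121.91 mm² overlap (of its 371.64 mm²) is removed, clipping the outline — area = 71.84 mm². Checking containment: at z = 0.75 the cross-section extends beyond the z = 0.3 cross-section by about 4.86 mm².

part overhangs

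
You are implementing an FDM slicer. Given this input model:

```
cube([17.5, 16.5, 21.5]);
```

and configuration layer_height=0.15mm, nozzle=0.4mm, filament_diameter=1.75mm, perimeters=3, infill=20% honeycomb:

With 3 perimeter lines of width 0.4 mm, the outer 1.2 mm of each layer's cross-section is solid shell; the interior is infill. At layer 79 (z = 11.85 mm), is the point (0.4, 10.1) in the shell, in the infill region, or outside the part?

shell

At z = 11.85 mm: the 17.5×16.5 cube contributes its full rectangle. Overall, the cross-section is a single solid region. The nearest boundary edge runs (0.00, 16.50)→(0.00, 0.00); distance from the point to it = 0.40 mm. The point is inside the cross-section, 0.40 mm from the nearest boundary — within the 1.2 mm shell band (3 × 0.4).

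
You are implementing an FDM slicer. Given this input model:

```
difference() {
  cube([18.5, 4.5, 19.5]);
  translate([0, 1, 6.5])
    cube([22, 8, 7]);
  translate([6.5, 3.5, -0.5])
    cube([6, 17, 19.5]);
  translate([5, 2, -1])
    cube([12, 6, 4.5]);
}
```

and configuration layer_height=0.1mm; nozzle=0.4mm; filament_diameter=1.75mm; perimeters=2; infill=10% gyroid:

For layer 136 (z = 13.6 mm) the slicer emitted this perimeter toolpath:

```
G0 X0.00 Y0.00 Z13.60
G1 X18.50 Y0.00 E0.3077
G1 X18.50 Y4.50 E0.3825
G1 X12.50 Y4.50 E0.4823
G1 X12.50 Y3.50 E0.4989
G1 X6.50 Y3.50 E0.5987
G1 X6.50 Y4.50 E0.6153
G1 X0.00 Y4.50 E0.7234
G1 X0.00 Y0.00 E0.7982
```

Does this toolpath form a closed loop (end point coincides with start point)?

Start point (G0): (0.00, 0.00). End point (last G1): the path returns to the start — closed.

yes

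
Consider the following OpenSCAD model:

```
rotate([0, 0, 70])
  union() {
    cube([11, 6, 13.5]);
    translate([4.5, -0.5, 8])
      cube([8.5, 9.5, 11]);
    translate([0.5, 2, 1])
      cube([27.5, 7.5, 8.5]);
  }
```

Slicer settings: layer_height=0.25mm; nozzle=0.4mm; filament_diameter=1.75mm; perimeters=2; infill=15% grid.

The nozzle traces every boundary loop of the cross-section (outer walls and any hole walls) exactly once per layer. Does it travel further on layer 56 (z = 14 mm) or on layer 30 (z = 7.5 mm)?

layer 30 (z = 7.5 mm)

Layer 56 (z = 14): the cube does not reach this height (z outside [0, 13.5]); the cube at (4.5, -0.5) is present — its section is the full 8.5×9.5 rectangle (perimeter 36.00 mm); the cube at (0.5, 2) is not intersected at this z (z outside [1, 9.5]); Combining (union): only the 8.5×9.5 cube at (4.5, -0.5) is present, so the union is just that shape — boundary = 36.00 mm; (whole slice rotated 70° about Z — lengths, areas and connectivity unchanged). So its perimeter = 36.00 mm. Layer 30 (z = 7.5): the 11×6 cube contributes its full rectangle (perimeter 34.00 mm); the cube at (4.5, -0.5) is absent (z outside [8, 19]); the cube at (0.5, 2) is present — its section is the full 27.5×7.5 rectangle (perimeter 70.00 mm); Taking the union: the regions partially overlap (shared area 42.00 mm²), so the edge portions inside another operand are dropped and the merged outline is re-measured after clipping — boundary = 75.00 mm; (rotated 70° about Z; rotation is an isometry so areas/perimeters/island counts are preserved). So its perimeter = 75.00 mm. Layer 30 is larger (75.00 vs 36.00 mm).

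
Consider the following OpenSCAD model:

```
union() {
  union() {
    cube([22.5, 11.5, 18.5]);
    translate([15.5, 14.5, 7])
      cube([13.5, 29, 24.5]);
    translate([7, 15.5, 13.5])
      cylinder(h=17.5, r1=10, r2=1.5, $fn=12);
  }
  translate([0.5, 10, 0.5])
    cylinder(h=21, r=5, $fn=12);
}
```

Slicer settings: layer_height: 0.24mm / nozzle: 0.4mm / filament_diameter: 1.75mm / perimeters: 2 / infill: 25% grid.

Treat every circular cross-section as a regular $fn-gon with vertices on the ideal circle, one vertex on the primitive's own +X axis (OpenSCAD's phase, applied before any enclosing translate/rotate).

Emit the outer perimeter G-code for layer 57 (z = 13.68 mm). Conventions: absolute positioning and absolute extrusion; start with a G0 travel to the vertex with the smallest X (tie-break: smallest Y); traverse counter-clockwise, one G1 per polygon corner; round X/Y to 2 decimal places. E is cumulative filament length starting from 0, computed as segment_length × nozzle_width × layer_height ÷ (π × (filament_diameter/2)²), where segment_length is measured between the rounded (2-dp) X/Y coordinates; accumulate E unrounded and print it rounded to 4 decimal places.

At z = 13.68 mm: the 22.5×11.5 cube contributes its full rectangle; the 13.5×29 cube at (15.5, 14.5) contributes its full rectangle; the cone at (7, 15.5) (r1=10→r2=1.5) has section circumradius 9.913 here — a regular 12-gon; Combining (union): the regions partially overlap (shared area 74.47 mm²), so overlapping operands fuse into one piece — 1 connected region; the r=5 cylinder at (0.5, 10) gives a regular 12-gon of circumradius 5 (constant along its height); Merging all regions: the regions partially overlap (shared area 52.00 mm²), so overlapping operands fuse into one piece — 1 connected region. The outline is a single polygon with 20 vertices. Extrusion per mm of travel: 0.4 × 0.24 / (π × 0.875²) = 0.039912. Accumulating E over each segment gives final E = 6.6136.

G0 X-4.50 Y10.00 Z13.68
G1 X-3.83 Y7.50 E0.1033
G1 X-2.00 Y5.67 E0.2066
G1 X0.00 Y5.13 E0.2893
G1 X0.00 Y0.00 E0.4940
G1 X22.50 Y0.00 E1.3921
G1 X22.50 Y11.50 E1.8510
G1 X15.84 Y11.50 E2.1169
G1 X16.64 Y14.50 E2.2408
G1 X29.00 Y14.50 E2.7341
G1 X29.00 Y43.50 E3.8915
G1 X15.50 Y43.50 E4.4304
G1 X15.50 Y20.54 E5.3467
G1 X11.96 Y24.08 E5.5466
G1 X7.00 Y25.41 E5.7515
G1 X2.04 Y24.08 E5.9565
G1 X-1.58 Y20.46 E6.1608
G1 X-2.91 Y15.50 E6.3658
G1 X-2.47 Y13.86 E6.4335
G1 X-3.83 Y12.50 E6.5103
G1 X-4.50 Y10.00 E6.6136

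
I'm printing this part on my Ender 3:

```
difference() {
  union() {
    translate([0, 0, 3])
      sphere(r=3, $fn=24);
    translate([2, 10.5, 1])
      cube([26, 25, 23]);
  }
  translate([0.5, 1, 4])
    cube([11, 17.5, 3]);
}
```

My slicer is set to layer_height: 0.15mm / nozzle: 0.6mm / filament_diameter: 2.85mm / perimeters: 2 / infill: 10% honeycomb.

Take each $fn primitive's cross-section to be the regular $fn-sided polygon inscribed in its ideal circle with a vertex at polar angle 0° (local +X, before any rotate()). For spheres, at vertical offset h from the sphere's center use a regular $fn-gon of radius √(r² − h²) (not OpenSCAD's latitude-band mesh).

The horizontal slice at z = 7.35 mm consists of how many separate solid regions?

At z = 7.35 mm: the sphere is not intersected at this z (|z−center|=4.350 > r=3); the cube at (2, 10.5) (footprint 26×25) is included at this height; Merging all regions: only the 26×25 cube at (2, 10.5) is present, so the union is just that shape — 1 connected region; the cube at (0.5, 1) is not intersected at this z (z outside [4, 7]); Taking the first minus the rest: none of the subtracted shapes is present at this height, so the result so far is unchanged — 1 connected region. The result has 1 disconnected region.

1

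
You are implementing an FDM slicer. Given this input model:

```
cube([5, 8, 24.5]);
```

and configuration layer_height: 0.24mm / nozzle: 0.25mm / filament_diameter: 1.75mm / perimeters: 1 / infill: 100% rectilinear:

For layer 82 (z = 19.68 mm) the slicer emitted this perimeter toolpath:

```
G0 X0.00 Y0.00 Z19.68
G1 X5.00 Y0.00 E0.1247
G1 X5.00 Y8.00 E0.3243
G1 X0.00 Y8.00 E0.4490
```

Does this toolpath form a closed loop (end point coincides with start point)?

no

Start point (G0): (0.00, 0.00). End point (last G1): the path does not return to the start — open.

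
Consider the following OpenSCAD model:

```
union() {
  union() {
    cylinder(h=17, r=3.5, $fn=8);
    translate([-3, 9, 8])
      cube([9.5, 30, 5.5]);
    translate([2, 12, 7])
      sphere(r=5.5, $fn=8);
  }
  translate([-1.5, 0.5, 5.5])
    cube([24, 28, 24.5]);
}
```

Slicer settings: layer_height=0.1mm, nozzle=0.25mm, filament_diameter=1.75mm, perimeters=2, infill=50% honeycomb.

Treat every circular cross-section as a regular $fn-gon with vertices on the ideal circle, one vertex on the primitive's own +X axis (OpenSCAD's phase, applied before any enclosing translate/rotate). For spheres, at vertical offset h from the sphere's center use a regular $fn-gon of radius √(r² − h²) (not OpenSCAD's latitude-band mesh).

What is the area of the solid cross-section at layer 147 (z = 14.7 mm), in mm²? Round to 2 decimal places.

At z = 14.7 mm: the r=3.5 cylinder contributes a regular 8-gon of circumradius 3.5 (area = (8/2)·3.500²·sin(360°/8) = 34.65 mm²); the cube at (-3, 9) does not reach this height (z outside [8, 13.5]); the sphere at (2, 12) is not intersected at this z (|z−center|=7.700 > r=5.5); Taking the union: only the r=3.5 cylinder is present, so the union is just that shape — area = 34.65 mm²; the cube at (-1.5, 0.5) (footprint 24×28) is included at this height (area 672.00 mm²); Merging all regions: the regions partially overlap — summed areas 706.65 mm² minus the doubly-counted overlap 11.00 mm² gives 695.65 mm² — area = 695.65 mm². Overall, the cross-section is a single solid region. Net area = 695.65 mm².

695.65 mm²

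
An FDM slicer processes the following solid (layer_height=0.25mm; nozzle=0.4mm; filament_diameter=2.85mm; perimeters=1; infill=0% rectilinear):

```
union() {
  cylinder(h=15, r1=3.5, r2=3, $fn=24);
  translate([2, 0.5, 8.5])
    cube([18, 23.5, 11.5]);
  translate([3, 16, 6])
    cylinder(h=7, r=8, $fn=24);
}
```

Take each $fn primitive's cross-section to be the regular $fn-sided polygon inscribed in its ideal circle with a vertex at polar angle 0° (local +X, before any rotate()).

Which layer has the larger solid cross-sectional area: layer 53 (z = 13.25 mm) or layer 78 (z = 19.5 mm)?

layer 53 (z = 13.25 mm)

Layer 53 (z = 13.25): the cone (r1=3.5→r2=3) has section circumradius 3.058 here — a regular 24-gon (area = (24/2)·3.058²·sin(360°/24) = 29.05 mm²); the cube at (2, 0.5) is present — its section is the full 18×23.5 rectangle (area 423.00 mm²); the cylinder at (3, 16) is absent (z outside [6, 13]); Merging all regions: the regions partially overlap — summed areas 452.05 mm² minus the doubly-counted overlap 1.14 mm² gives 450.91 mm² — area = 450.91 mm². So its area = 450.91 mm². Layer 78 (z = 19.5): the cone does not reach this height (z outside [0, 15]); the cube at (2, 0.5) (footprint 18×23.5) is included at this height (area 423.00 mm²); the cylinder at (3, 16) is absent (z outside [6, 13]); Combining (union): only the 18×23.5 cube at (2, 0.5) is present, so the union is just that shape — area = 423.00 mm². So its area = 423.00 mm². Layer 53 is larger (450.91 vs 423.00 mm²).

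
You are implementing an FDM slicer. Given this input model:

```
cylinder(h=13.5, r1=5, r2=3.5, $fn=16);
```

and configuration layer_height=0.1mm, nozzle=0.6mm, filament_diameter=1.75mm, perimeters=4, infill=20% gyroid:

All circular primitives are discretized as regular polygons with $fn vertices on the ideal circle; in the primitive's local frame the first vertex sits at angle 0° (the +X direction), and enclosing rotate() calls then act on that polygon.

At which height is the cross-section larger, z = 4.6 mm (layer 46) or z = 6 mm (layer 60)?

Layer 46 (z = 4.6): the cone: at t=0.341 of its height the radius interpolates to r₁+(r₂−r₁)t = 4.489, giving a regular 16-gon of that circumradius (area = (16/2)·4.489²·sin(360°/16) = 61.69 mm²). So its area = 61.69 mm². Layer 60 (z = 6): the cone (r1=5→r2=3.5) has section circumradius 4.333 here — a regular 16-gon (area = (16/2)·4.333²·sin(360°/16) = 57.49 mm²). So its area = 57.49 mm². Layer 46 is larger (61.69 vs 57.49 mm²).

layer 46 (z = 4.6 mm)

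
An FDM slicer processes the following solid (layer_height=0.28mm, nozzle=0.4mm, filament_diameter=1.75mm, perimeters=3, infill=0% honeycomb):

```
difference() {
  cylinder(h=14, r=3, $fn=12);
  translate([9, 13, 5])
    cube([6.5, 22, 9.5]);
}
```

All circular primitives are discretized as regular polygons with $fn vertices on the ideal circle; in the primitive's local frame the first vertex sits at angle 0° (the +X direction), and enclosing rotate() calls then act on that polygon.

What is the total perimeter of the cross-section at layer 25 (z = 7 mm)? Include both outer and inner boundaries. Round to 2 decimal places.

18.63 mm

At z = 7 mm: the cylinder: section is a regular 12-gon, circumradius r=3 (perimeter = 2·12·3.000·sin(180°/12) = 18.63 mm); the 6.5×22 cube at (9, 13) contributes its full rectangle (perimeter 57.00 mm); After the difference (first − rest): starting from the r=3 cylinder, the 6.5×22 cube at (9, 13) misses the remaining region (no effect) — boundary = 18.63 mm. Overall, the cross-section is a single solid region. Total boundary length (outer) = 18.63 mm.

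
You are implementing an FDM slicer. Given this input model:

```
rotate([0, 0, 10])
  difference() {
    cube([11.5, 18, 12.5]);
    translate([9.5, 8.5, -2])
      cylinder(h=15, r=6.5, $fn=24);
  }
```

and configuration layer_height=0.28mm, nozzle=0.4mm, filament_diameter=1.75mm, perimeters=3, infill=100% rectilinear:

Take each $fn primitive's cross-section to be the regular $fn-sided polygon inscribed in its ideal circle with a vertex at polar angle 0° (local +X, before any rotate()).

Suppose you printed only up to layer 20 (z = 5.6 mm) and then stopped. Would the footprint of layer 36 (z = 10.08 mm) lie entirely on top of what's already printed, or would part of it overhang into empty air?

entirely on top

Compare the two slices. At z = 5.6: the cube (footprint 11.5×18) is included at this height (area 207.00 mm²); the cylinder at (9.5, 8.5): section is a regular 24-gon, circumradius r=6.5 (area = (24/2)·6.500²·sin(360°/24) = 131.22 mm²); Taking the first minus the rest: starting from the 11.5×18 cube (207.00 mm²), the r=6.5 cylinder at (9.5, 8.5) partially overlaps it — only the 91.06 mm² overlap (of its 131.22 mm²) is removed, clipping the outline — area = 115.94 mm²; (whole slice rotated 10° about Z — lengths, areas and connectivity unchanged). At z = 10.08: the cube (footprint 11.5×18) is included at this height (area 207.00 mm²); the cylinder at (9.5, 8.5): section is a regular 24-gon, circumradius r=6.5 (area = (24/2)·6.500²·sin(360°/24) = 131.22 mm²); Taking the first minus the rest: starting from the 11.5×18 cube (207.00 mm²), the r=6.5 cylinder at (9.5, 8.5) partially overlaps it — only the 91.06 mm² overlap (of its 131.22 mm²) is removed, clipping the outline — area = 115.94 mm²; (rotated 10° about Z; rotation is an isometry so areas/perimeters/island counts are preserved). Checking containment: the cross-section at z = 10.08 is a subset of the cross-section at z = 5.6.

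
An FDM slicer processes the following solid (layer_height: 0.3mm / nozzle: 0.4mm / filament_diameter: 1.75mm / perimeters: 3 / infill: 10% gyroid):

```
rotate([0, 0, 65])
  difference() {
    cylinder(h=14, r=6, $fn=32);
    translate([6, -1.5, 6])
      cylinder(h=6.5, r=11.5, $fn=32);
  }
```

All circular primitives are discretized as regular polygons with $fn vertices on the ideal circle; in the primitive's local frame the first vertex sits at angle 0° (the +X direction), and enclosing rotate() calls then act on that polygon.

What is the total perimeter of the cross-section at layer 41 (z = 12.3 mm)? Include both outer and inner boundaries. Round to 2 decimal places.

At z = 12.3 mm: the cylinder: section is a regular 32-gon, circumradius r=6 (perimeter = 2·32·6.000·sin(180°/32) = 37.64 mm); the r=11.5 cylinder at (6, -1.5) contributes a regular 32-gon of circumradius 11.5 (perimeter = 2·32·11.500·sin(180°/32) = 72.14 mm); After the difference (first − rest): starting from the r=6 cylinder, the r=11.5 cylinder at (6, -1.5) partially overlaps it — only the 108.68 mm² overlap (of its 412.81 mm²) is removed, clipping the outline — boundary = 15.81 mm; (whole slice rotated 65° about Z — lengths, areas and connectivity unchanged). Overall, the cross-section is a single solid region. Total boundary length (outer) = 15.81 mm.

15.81 mm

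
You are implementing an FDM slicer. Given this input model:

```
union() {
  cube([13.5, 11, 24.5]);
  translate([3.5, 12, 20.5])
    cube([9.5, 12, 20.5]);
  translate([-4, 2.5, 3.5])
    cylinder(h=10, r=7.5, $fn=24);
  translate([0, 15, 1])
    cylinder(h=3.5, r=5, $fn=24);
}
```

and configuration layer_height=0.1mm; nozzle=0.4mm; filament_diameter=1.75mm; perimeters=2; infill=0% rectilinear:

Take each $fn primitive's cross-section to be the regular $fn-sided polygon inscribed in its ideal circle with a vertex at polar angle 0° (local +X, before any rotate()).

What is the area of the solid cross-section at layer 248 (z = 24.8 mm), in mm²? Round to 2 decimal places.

114.00 mm²

At z = 24.8 mm: the cube does not reach this height (z outside [0, 24.5]); the cube at (3.5, 12) (footprint 9.5×12) is included at this height (area 114.00 mm²); the cylinder at (-4, 2.5) does not reach this height (z outside [3.5, 13.5]); the cylinder at (0, 15) does not reach this height (z outside [1, 4.5]); Merging all regions: only the 9.5×12 cube at (3.5, 12) is present, so the union is just that shape — area = 114.00 mm². Overall, the cross-section is a single solid region. Net area = 114.00 mm².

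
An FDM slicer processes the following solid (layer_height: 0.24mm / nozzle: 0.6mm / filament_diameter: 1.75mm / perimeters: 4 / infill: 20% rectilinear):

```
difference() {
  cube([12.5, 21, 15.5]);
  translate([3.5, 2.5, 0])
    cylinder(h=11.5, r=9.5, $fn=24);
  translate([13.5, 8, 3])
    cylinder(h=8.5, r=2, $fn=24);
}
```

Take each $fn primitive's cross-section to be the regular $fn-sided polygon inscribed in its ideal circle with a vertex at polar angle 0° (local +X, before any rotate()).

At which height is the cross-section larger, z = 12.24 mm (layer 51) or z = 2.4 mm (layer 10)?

Layer 51 (z = 12.24): the 12.5×21 cube contributes its full rectangle (area 262.50 mm²); the cylinder at (3.5, 2.5) does not reach this height (z outside [0, 11.5]); the cylinder at (13.5, 8) does not reach this height (z outside [3, 11.5]); Subtracting the remaining from the first: none of the subtracted shapes is present at this height, so the 12.5×21 cube is unchanged — area = 262.50 mm². So its area = 262.50 mm². Layer 10 (z = 2.4): the 12.5×21 cube contributes its full rectangle (area 262.50 mm²); the r=9.5 cylinder at (3.5, 2.5) gives a regular 24-gon of circumradius 9.5 (constant along its height) (area = (24/2)·9.500²·sin(360°/24) = 280.30 mm²); the cylinder at (13.5, 8) does not reach this height (z outside [3, 11.5]); After the difference (first − rest): starting from the 12.5×21 cube (262.50 mm²), the r=9.5 cylinder at (3.5, 2.5) partially overlaps it — only the 132.75 mm² overlap (of its 280.30 mm²) is removed, clipping the outline — area = 129.75 mm². So its area = 129.75 mm². Layer 51 is larger (262.50 vs 129.75 mm²).

layer 51 (z = 12.24 mm)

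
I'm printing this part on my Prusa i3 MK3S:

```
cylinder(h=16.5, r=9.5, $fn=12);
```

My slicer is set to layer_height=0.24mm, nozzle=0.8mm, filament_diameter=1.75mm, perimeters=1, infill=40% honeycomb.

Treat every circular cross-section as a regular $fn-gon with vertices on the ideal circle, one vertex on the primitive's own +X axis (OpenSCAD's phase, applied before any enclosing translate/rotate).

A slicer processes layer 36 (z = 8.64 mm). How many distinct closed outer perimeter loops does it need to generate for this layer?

At z = 8.64 mm: the cylinder: section is a regular 12-gon, circumradius r=9.5. The result has 1 disconnected region.

1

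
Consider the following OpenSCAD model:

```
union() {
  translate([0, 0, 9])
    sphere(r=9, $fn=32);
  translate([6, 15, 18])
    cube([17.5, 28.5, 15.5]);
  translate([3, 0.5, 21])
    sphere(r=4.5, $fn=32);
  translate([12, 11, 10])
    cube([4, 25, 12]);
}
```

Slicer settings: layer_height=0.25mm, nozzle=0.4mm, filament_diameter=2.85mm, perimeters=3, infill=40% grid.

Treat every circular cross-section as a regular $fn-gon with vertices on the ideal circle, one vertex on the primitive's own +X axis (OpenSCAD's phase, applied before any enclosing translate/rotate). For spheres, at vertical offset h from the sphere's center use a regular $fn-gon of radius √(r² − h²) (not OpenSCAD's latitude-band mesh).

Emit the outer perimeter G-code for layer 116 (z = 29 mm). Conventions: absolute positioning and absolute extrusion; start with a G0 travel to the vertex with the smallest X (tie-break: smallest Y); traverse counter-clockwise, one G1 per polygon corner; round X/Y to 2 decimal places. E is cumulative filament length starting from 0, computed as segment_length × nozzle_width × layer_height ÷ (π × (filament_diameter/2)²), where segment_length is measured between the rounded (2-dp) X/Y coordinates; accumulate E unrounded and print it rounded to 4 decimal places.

At z = 29 mm: the sphere is absent (|z−center|=20.000 > r=9); the cube at (6, 15) (footprint 17.5×28.5) is included at this height; the sphere at (3, 0.5) does not reach this height (|z−center|=8.000 > r=4.5); the cube at (12, 11) does not reach this height (z outside [10, 22]); Merging all regions: only the 17.5×28.5 cube at (6, 15) is present, so the union is just that shape — 1 connected region. The outline is a single polygon with 4 vertices. Extrusion per mm of travel: 0.4 × 0.25 / (π × 1.425²) = 0.015675. Accumulating E over each segment gives final E = 1.4421.

G0 X6.00 Y15.00 Z29.00
G1 X23.50 Y15.00 E0.2743
G1 X23.50 Y43.50 E0.7211
G1 X6.00 Y43.50 E0.9954
G1 X6.00 Y15.00 E1.4421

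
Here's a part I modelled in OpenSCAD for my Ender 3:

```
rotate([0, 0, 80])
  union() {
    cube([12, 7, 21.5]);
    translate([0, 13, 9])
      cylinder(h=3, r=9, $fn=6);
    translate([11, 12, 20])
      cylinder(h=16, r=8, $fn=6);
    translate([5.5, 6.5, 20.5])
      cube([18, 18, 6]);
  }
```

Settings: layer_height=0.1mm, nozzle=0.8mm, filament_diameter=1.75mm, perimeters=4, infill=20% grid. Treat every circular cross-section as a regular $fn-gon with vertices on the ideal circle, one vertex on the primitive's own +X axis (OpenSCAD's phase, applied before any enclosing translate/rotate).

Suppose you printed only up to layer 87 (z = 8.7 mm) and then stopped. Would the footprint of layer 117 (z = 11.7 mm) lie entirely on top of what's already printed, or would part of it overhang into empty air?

Compare the two slices. At z = 8.7: the 12×7 cube contributes its full rectangle (area 84.00 mm²); the cylinder at (0, 13) does not reach this height (z outside [9, 12]); the cylinder at (11, 12) does not reach this height (z outside [20, 36]); the cube at (5.5, 6.5) does not reach this height (z outside [20.5, 26.5]); Taking the union: only the 12×7 cube is present, so the union is just that shape — area = 84.00 mm²; (whole slice rotated 80° about Z — lengths, areas and connectivity unchanged). At z = 11.7: the 12×7 cube contributes its full rectangle (area 84.00 mm²); the r=9 cylinder at (0, 13) gives a regular 6-gon of circumradius 9 (constant along its height) (area = (6/2)·9.000²·sin(360°/6) = 210.44 mm²); the cylinder at (11, 12) does not reach this height (z outside [20, 36]); the cube at (5.5, 6.5) is not intersected at this z (z outside [20.5, 26.5]); Combining (union): the regions partially overlap — summed areas 294.44 mm² minus the doubly-counted overlap 9.00 mm² gives 285.44 mm² — area = 285.44 mm²; (whole slice rotated 80° about Z — lengths, areas and connectivity unchanged). Checking containment: at z = 11.7 the cross-section extends beyond the z = 8.7 cross-section by about 201.44 mm².

part overhangs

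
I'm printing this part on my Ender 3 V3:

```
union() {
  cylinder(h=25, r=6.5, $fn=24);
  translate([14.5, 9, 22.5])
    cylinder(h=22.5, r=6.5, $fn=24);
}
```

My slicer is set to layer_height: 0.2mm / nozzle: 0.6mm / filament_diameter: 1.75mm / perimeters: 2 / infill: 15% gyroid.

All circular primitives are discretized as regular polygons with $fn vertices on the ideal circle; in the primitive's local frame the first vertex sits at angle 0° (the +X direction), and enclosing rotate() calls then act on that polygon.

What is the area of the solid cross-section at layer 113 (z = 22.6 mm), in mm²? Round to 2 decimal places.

At z = 22.6 mm: the cylinder: section is a regular 24-gon, circumradius r=6.5 (area = (24/2)·6.500²·sin(360°/24) = 131.22 mm²); the cylinder at (14.5, 9): section is a regular 24-gon, circumradius r=6.5 (area = (24/2)·6.500²·sin(360°/24) = 131.22 mm²); Merging all regions: the 2 present regions are separate (no shared area or edge), so areas and boundary lengths simply add and each stays a separate island — area = 262.44 mm². Overall, the cross-section has 2 separate islands. Net area = 262.44 mm².

262.44 mm²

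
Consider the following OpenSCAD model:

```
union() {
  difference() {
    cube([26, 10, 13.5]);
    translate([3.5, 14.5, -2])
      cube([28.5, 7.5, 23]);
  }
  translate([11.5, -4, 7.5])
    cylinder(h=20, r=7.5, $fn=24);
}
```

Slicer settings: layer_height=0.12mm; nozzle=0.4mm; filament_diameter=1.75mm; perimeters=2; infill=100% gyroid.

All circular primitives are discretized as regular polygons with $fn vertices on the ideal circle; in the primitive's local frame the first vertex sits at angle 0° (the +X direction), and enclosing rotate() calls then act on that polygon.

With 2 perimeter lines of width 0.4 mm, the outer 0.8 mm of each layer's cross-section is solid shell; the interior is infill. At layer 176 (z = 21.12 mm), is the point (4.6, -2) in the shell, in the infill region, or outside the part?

At z = 21.12 mm: the cube is absent (z outside [0, 13.5]); the cube at (3.5, 14.5) is absent (z outside [-2, 21]); After the difference (first − rest): the first operand is absent here, so nothing remains; the r=7.5 cylinder at (11.5, -4) contributes a regular 24-gon of circumradius 7.5; Merging all regions: only the r=7.5 cylinder at (11.5, -4) is present, so the union is just that shape — 1 connected region. Overall, the cross-section is a single solid region. The nearest boundary edge runs (5.00, -0.25)→(4.26, -2.06); distance from the point to it = 0.30 mm. The point is inside the cross-section, 0.30 mm from the nearest boundary — within the 0.8 mm shell band (2 × 0.4).

shell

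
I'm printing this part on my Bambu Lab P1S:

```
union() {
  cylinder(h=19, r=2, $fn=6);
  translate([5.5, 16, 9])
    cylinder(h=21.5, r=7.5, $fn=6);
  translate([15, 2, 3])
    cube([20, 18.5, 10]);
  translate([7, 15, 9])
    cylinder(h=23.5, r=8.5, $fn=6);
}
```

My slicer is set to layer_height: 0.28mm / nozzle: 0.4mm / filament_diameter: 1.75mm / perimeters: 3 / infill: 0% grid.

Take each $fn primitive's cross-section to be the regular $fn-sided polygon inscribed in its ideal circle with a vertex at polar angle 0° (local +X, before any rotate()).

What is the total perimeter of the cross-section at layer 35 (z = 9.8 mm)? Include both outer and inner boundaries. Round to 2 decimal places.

137.50 mm

At z = 9.8 mm: the r=2 cylinder contributes a regular 6-gon of circumradius 2 (perimeter = 2·6·2.000·sin(180°/6) = 12.00 mm); the cylinder at (5.5, 16): section is a regular 6-gon, circumradius r=7.5 (perimeter = 2·6·7.500·sin(180°/6) = 45.00 mm); the cube at (15, 2) is present — its section is the full 20×18.5 rectangle (perimeter 77.00 mm); the cylinder at (7, 15): section is a regular 6-gon, circumradius r=8.5 (perimeter = 2·6·8.500·sin(180°/6) = 51.00 mm); Combining (union): the regions partially overlap (shared area 138.20 mm²), so the edge portions inside another operand are dropped and the merged outline is re-measured after clipping — boundary = 137.50 mm. Overall, the cross-section has 2 separate islands. Total boundary length (outer) = 137.50 mm.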